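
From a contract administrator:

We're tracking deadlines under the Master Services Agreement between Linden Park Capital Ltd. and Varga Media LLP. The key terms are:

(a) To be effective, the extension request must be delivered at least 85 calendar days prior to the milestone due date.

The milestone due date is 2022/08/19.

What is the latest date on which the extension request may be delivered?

2022/05/26

Counting back 85 calendar days from 2022/08/19 gives 2022/05/26.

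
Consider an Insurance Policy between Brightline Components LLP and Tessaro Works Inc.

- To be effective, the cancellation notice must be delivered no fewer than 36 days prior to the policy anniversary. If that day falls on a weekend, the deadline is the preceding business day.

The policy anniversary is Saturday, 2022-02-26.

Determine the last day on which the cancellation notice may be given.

Counting back 36 calendar days from 2022-02-26 gives 2022-01-21. That is a Friday, so no adjustment is needed.

2022-01-21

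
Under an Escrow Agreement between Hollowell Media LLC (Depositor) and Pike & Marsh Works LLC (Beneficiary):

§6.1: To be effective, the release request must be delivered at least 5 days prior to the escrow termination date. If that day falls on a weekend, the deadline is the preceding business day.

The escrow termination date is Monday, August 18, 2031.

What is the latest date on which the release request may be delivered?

August 13, 2031

Counting back 5 calendar days from August 18, 2031 gives August 13, 2031. That is a Wednesday, so no adjustment is needed.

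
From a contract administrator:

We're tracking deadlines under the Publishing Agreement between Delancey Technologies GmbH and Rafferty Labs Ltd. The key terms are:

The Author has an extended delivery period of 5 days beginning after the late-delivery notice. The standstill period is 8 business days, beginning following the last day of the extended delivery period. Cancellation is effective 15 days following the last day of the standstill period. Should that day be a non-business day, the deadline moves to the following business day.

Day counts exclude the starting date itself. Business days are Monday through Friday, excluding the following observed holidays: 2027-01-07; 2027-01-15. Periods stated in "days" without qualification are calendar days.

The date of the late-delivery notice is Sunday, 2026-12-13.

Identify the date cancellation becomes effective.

The last day of the extended delivery period: 2026-12-13 + 5 days = 2026-12-18.
From Friday, 2026-12-18, 8 business days (Dec 21, Dec 22, Dec 23, Dec 24, Dec 25, Dec 28, Dec 29, Dec 30, skipping weekends) brings us to Wednesday, 2026-12-30, which is the last day of the standstill period.
The date cancellation becomes effective: 15 calendar days after 2026-12-30 is 2027-01-14. 2027-01-14 is a Thursday and is not a listed holiday, so no roll-forward applies.

2027-01-14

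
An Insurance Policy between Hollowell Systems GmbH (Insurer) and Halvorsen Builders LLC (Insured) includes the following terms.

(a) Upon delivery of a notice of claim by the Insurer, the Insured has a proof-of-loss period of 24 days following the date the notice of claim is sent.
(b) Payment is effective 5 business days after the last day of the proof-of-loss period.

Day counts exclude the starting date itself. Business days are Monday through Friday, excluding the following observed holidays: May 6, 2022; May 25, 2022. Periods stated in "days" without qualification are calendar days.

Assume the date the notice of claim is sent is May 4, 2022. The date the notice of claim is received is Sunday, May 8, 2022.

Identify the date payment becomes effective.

Adding 24 calendar days to May 4, 2022 gives May 28, 2022, which is the last day of the proof-of-loss period.
The date payment becomes effective: 5 business days after Saturday, May 28, 2022, skipping weekends — May 30, May 31, Jun 1, Jun 2, Jun 3 — lands on Friday, Jun 3, 2022.

Jun 3, 2022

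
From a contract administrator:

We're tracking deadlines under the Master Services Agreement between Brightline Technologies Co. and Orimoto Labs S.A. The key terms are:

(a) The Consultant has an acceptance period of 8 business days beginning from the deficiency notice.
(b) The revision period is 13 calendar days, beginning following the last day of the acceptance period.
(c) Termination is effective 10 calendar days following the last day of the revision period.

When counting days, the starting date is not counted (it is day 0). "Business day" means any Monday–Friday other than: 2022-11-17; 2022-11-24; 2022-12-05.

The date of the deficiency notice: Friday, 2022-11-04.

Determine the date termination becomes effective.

From Friday, 2022-11-04, 8 business days (Nov 7, Nov 8, Nov 9, Nov 10, Nov 11, Nov 14, Nov 15, Nov 16, skipping weekends) brings us to Wednesday, 2022-11-16, which is the last day of the acceptance period.
The last day of the revision period: 13 calendar days after 2022-11-16 is 2022-11-29.
The date termination becomes effective: 10 calendar days after 2022-11-29 is 2022-12-09.

2022-12-09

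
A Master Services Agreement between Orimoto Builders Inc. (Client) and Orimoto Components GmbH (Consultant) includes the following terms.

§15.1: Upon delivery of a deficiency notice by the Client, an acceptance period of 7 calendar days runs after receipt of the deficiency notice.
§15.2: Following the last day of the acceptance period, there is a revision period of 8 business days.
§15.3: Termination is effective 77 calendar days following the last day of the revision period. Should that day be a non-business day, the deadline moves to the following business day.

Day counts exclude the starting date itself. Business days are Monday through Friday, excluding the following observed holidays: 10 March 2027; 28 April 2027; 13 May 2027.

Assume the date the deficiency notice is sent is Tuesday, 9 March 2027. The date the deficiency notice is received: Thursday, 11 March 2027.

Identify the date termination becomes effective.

The last day of the acceptance period: 7 calendar days after 11 March 2027 is 18 March 2027.
The last day of the revision period: counting 8 business days from Thursday, 18 March 2027 (Mar 19, Mar 22, Mar 23, Mar 24, Mar 25, Mar 26, Mar 29, Mar 30, skipping weekends) reaches Tuesday, 30 March 2027.
The date termination becomes effective: 77 calendar days after 30 March 2027 is 15 June 2027. 15 June 2027 is a Tuesday and is not a listed holiday, so no roll-forward applies.

15 June 2027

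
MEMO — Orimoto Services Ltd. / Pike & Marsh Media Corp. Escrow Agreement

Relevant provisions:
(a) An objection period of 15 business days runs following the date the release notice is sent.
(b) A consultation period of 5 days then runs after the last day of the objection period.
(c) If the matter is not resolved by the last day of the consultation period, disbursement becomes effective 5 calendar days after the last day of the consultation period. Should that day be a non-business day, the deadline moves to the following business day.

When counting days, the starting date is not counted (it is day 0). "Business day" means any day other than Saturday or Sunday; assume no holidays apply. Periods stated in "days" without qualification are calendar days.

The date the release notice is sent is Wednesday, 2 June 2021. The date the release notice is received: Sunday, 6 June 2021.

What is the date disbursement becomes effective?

From Wednesday, 2 June 2021, 15 business days (Jun 3, Jun 4, Jun 7, Jun 8, …, Jun 21, Jun 22, Jun 23, skipping weekends) brings us to Wednesday, 23 June 2021, which is the last day of the objection period.
The last day of the consultation period: 5 calendar days after 23 June 2021 is 28 June 2021.
Adding 5 calendar days to 28 June 2021 gives 3 July 2021, which is the date disbursement becomes effective. That falls on a Saturday, so it rolls to the next business day, Monday, 5 July 2021.

5 July 2021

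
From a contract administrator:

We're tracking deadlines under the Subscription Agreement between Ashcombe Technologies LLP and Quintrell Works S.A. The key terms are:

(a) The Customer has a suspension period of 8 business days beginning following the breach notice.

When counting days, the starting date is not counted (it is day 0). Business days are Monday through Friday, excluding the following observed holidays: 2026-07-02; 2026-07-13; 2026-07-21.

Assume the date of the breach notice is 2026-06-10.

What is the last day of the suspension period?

From Wednesday, 2026-06-10, 8 business days (Jun 11, Jun 12, Jun 15, Jun 16, Jun 17, Jun 18, Jun 19, Jun 22, skipping weekends) brings us to Monday, 2026-06-22, which is the last day of the suspension period.

2026-06-22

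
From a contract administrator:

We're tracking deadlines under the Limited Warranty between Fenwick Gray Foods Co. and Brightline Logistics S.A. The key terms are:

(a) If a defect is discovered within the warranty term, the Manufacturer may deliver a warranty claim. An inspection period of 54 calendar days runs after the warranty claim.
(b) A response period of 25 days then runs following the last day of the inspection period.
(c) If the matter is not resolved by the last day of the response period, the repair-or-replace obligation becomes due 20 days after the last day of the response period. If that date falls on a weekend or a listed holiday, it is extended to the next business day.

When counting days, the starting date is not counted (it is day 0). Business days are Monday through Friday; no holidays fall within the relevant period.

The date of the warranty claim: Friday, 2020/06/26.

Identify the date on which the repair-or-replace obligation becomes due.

2020/10/05

Adding 54 calendar days to 2020/06/26 gives 2020/08/19, which is the last day of the inspection period.
The last day of the response period: 25 calendar days after 2020/08/19 is 2020/09/13.
The date on which the repair-or-replace obligation becomes due: 2020/09/13 + 20 days = 2020/10/03. That falls on a Saturday, so it rolls to the next business day, Monday, 2020/10/05.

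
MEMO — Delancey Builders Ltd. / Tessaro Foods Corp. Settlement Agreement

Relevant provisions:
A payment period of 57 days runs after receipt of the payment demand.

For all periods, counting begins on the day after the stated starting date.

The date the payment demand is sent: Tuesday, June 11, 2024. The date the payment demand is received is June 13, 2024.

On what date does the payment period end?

August 9, 2024

The last day of the payment period: June 13, 2024 + 57 days = August 9, 2024.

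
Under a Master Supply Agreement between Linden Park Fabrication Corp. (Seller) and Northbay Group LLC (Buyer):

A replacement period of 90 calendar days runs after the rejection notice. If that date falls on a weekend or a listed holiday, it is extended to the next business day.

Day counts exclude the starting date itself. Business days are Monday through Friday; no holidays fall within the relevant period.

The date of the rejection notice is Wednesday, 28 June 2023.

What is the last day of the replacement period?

Adding 90 calendar days to 28 June 2023 gives 26 September 2023, which is the last day of the replacement period. 26 September 2023 is a Tuesday, so no roll-forward applies.

26 September 2023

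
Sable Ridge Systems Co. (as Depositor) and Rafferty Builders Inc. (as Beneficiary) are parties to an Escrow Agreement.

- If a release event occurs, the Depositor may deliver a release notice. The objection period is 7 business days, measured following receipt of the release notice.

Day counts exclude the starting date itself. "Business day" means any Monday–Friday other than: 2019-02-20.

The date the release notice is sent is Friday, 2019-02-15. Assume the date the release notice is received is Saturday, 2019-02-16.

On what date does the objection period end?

2019-02-27

From Saturday, 2019-02-16, 7 business days (Feb 18, Feb 19, Feb 21, Feb 22, Feb 25, Feb 26, Feb 27, skipping weekends and the listed holiday on Feb 20) brings us to Wednesday, 2019-02-27, which is the last day of the objection period.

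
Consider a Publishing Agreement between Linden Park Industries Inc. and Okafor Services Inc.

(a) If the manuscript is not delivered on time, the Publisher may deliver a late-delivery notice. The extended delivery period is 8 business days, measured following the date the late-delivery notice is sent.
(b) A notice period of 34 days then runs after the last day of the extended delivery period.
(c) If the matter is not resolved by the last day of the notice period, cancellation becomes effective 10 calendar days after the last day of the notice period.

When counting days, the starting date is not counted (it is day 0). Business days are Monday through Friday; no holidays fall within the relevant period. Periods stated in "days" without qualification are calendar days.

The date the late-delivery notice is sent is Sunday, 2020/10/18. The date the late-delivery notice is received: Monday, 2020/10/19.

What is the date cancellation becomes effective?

The last day of the extended delivery period: counting 8 business days from Sunday, 2020/10/18 (Oct 19, Oct 20, Oct 21, Oct 22, Oct 23, Oct 26, Oct 27, Oct 28, skipping weekends) reaches Wednesday, 2020/10/28.
The last day of the notice period: 34 calendar days after 2020/10/28 is 2020/12/01.
The date cancellation becomes effective: 10 calendar days after 2020/12/01 is 2020/12/11.

2020/12/11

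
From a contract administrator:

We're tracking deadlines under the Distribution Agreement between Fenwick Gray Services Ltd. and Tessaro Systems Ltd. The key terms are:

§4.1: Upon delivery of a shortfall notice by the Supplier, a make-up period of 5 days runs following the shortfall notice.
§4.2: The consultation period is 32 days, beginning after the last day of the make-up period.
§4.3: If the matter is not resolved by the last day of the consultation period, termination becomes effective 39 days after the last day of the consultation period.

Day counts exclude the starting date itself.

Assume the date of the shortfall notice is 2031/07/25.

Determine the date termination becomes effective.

2031/10/09

The last day of the make-up period: 5 calendar days after 2031/07/25 is 2031/07/30.
The last day of the consultation period: 32 calendar days after 2031/07/30 is 2031/08/31.
The date termination becomes effective: 39 calendar days after 2031/08/31 is 2031/10/09.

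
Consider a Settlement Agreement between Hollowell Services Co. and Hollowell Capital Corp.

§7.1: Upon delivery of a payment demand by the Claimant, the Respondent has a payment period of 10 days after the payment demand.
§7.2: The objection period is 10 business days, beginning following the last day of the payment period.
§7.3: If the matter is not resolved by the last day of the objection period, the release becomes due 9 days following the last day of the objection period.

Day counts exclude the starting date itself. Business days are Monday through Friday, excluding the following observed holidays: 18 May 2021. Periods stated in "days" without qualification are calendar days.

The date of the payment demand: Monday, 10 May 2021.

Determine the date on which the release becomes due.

The last day of the payment period: 10 calendar days after 10 May 2021 is 20 May 2021.
The last day of the objection period: counting 10 business days from Thursday, 20 May 2021 (May 21, May 24, May 25, May 26, May 27, May 28, May 31, Jun 1, Jun 2, Jun 3, skipping weekends) reaches Thursday, 3 June 2021.
The date on which the release becomes due: 9 calendar days after 3 June 2021 is 12 June 2021.

12 June 2021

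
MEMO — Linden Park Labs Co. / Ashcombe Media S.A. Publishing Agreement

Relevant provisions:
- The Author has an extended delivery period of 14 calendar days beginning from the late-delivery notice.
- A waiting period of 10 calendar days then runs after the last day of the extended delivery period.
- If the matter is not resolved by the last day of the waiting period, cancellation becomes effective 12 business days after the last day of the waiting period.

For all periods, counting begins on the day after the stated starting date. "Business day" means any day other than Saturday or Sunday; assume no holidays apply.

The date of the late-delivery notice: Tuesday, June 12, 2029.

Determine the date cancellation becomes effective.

July 24, 2029

The last day of the extended delivery period: June 12, 2029 + 14 days = June 26, 2029.
The last day of the waiting period: June 26, 2029 + 10 days = July 6, 2029.
The date cancellation becomes effective: counting 12 business days from Friday, July 6, 2029 (Jul 9, Jul 10, Jul 11, Jul 12, …, Jul 20, Jul 23, Jul 24, skipping weekends) reaches Tuesday, July 24, 2029.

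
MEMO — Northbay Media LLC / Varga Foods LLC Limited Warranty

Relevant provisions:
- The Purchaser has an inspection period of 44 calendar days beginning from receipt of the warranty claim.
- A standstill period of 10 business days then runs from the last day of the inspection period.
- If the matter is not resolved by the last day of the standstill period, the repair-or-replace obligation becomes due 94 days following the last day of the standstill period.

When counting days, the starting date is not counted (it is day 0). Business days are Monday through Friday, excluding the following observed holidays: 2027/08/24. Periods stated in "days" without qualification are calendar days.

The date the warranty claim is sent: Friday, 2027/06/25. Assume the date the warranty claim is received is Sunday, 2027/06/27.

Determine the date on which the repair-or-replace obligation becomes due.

2027/11/27

Adding 44 calendar days to 2027/06/27 gives 2027/08/10, which is the last day of the inspection period.
From Tuesday, 2027/08/10, 10 business days (Aug 11, Aug 12, Aug 13, Aug 16, Aug 17, Aug 18, Aug 19, Aug 20, Aug 23, Aug 25, skipping weekends and the listed holiday on Aug 24) brings us to Wednesday, 2027/08/25, which is the last day of the standstill period.
Adding 94 calendar days to 2027/08/25 gives 2027/11/27, which is the date on which the repair-or-replace obligation becomes due.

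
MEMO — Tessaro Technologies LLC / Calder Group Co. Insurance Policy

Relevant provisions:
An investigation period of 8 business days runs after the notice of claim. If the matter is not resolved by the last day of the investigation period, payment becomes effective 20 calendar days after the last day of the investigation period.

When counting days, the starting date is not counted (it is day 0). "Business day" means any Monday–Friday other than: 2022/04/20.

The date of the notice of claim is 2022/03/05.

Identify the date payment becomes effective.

The last day of the investigation period: counting 8 business days from Saturday, 2022/03/05 (Mar 7, Mar 8, Mar 9, Mar 10, Mar 11, Mar 14, Mar 15, Mar 16, skipping weekends) reaches Wednesday, 2022/03/16.
The date payment becomes effective: 2022/03/16 + 20 days = 2022/04/05.

2022/04/05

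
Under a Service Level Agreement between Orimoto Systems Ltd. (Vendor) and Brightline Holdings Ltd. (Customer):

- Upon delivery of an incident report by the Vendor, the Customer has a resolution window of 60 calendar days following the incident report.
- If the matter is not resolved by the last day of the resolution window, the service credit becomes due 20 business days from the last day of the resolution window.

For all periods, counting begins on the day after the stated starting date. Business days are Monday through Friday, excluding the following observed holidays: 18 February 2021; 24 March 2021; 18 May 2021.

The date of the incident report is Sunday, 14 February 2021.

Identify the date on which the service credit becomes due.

13 May 2021

Adding 60 calendar days to 14 February 2021 gives 15 April 2021, which is the last day of the resolution window.
The date on which the service credit becomes due: 20 business days after Thursday, 15 April 2021, skipping weekends — Apr 16, Apr 19, Apr 20, Apr 21, …, May 11, May 12, May 13 — lands on Thursday, 13 May 2021.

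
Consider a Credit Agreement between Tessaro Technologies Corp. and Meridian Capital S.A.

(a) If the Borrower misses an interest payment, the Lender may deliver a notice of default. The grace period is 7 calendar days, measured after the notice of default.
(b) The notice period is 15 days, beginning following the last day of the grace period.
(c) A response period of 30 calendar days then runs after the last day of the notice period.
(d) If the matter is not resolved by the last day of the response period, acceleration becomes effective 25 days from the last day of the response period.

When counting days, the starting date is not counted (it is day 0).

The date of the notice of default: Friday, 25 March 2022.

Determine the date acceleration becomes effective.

The last day of the grace period: 25 March 2022 + 7 days = 1 April 2022.
The last day of the notice period: 1 April 2022 + 15 days = 16 April 2022.
The last day of the response period: 16 April 2022 + 30 days = 16 May 2022.
The date acceleration becomes effective: 25 calendar days after 16 May 2022 is 10 June 2022.

10 June 2022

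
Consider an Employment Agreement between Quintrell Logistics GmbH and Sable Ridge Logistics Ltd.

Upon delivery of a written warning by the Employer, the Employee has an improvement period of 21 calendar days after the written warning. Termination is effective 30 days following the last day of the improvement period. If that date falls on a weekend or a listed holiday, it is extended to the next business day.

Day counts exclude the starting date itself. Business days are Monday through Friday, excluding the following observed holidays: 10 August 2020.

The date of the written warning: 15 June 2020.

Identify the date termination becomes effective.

The last day of the improvement period: 15 June 2020 + 21 days = 6 July 2020.
The date termination becomes effective: 30 calendar days after 6 July 2020 is 5 August 2020. 5 August 2020 is a Wednesday and is not a listed holiday, so no roll-forward applies.

5 August 2020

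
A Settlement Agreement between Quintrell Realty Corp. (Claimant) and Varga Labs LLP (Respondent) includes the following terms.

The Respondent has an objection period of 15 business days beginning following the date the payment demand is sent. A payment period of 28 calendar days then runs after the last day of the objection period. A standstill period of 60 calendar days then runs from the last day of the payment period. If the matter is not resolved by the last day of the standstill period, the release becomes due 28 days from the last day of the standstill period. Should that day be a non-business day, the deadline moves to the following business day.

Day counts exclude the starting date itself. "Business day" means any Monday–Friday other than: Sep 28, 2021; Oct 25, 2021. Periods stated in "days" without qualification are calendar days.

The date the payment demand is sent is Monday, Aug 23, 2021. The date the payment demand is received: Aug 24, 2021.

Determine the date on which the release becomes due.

From Monday, Aug 23, 2021, 15 business days (Aug 24, Aug 25, Aug 26, Aug 27, …, Sep 9, Sep 10, Sep 13, skipping weekends) brings us to Monday, Sep 13, 2021, which is the last day of the objection period.
The last day of the payment period: 28 calendar days after Sep 13, 2021 is Oct 11, 2021.
Adding 60 calendar days to Oct 11, 2021 gives Dec 10, 2021, which is the last day of the standstill period.
The date on which the release becomes due: 28 calendar days after Dec 10, 2021 is Jan 7, 2022. Jan 7, 2022 is a Friday and is not a listed holiday, so no roll-forward applies.

Jan 7, 2022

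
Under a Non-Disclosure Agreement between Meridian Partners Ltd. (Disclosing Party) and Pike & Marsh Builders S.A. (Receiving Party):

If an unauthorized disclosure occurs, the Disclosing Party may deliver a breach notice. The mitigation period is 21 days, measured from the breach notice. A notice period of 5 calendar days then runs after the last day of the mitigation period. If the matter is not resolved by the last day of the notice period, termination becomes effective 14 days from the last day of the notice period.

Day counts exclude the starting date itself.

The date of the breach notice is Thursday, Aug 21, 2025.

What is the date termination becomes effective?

Sep 30, 2025

The last day of the mitigation period: 21 calendar days after Aug 21, 2025 is Sep 11, 2025.
The last day of the notice period: Sep 11, 2025 + 5 days = Sep 16, 2025.
The date termination becomes effective: 14 calendar days after Sep 16, 2025 is Sep 30, 2025.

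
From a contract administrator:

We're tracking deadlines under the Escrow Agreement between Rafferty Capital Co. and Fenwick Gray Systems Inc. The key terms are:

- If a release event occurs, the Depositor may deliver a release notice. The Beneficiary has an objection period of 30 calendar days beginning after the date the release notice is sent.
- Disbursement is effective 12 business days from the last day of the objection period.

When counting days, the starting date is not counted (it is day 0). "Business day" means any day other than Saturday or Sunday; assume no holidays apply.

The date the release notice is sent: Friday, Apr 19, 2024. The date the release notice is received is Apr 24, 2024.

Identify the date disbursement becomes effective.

The last day of the objection period: Apr 19, 2024 + 30 days = May 19, 2024.
The date disbursement becomes effective: counting 12 business days from Sunday, May 19, 2024 (May 20, May 21, May 22, May 23, …, May 31, Jun 3, Jun 4, skipping weekends) reaches Tuesday, Jun 4, 2024.

Jun 4, 2024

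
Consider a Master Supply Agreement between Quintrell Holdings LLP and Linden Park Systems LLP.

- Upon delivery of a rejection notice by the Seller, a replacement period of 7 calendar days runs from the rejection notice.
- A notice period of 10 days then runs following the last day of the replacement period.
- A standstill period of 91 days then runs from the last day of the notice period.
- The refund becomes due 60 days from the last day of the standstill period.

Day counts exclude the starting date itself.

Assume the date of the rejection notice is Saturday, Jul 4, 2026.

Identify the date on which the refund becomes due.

The last day of the replacement period: 7 calendar days after Jul 4, 2026 is Jul 11, 2026.
The last day of the notice period: 10 calendar days after Jul 11, 2026 is Jul 21, 2026.
The last day of the standstill period: Jul 21, 2026 + 91 days = Oct 20, 2026.
The date on which the refund becomes due: 60 calendar days after Oct 20, 2026 is Dec 19, 2026.

Dec 19, 2026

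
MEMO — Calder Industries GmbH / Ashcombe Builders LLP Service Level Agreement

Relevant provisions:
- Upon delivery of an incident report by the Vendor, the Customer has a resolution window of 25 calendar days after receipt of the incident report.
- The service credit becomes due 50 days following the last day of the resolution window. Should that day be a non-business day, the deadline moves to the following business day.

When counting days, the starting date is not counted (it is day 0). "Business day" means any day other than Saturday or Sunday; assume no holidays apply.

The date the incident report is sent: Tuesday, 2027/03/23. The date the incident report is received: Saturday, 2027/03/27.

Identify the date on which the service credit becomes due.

2027/06/10

The last day of the resolution window: 25 calendar days after 2027/03/27 is 2027/04/21.
The date on which the service credit becomes due: 50 calendar days after 2027/04/21 is 2027/06/10. 2027/06/10 is a Thursday, so no roll-forward applies.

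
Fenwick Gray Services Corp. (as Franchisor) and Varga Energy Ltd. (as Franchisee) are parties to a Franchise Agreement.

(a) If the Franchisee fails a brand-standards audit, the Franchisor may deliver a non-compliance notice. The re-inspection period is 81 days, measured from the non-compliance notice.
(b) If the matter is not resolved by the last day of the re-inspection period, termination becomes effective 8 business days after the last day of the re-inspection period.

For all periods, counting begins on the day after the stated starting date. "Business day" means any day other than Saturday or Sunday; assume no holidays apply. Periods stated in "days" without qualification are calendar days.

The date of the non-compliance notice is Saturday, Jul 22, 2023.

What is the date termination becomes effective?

Oct 23, 2023

The last day of the re-inspection period: 81 calendar days after Jul 22, 2023 is Oct 11, 2023.
The date termination becomes effective: counting 8 business days from Wednesday, Oct 11, 2023 (Oct 12, Oct 13, Oct 16, Oct 17, Oct 18, Oct 19, Oct 20, Oct 23, skipping weekends) reaches Monday, Oct 23, 2023.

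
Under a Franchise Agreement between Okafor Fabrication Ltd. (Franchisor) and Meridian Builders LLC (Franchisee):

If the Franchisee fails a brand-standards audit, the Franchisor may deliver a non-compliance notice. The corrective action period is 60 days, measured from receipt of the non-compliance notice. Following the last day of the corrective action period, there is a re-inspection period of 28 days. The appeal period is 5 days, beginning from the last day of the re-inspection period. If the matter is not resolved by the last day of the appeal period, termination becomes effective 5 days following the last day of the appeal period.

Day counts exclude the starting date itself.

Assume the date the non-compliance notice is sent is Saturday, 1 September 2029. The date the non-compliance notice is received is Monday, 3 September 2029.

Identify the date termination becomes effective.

10 December 2029

The last day of the corrective action period: 3 September 2029 + 60 days = 2 November 2029.
The last day of the re-inspection period: 2 November 2029 + 28 days = 30 November 2029.
Adding 5 calendar days to 30 November 2029 gives 5 December 2029, which is the last day of the appeal period.
The date termination becomes effective: 5 December 2029 + 5 days = 10 December 2029.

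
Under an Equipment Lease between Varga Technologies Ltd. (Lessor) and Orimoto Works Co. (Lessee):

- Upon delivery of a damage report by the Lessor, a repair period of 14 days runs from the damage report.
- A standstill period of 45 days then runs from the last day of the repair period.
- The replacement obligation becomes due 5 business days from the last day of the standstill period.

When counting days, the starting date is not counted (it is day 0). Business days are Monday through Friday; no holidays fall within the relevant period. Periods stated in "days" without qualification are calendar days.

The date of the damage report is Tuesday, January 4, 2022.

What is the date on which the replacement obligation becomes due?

March 11, 2022

The last day of the repair period: January 4, 2022 + 14 days = January 18, 2022.
The last day of the standstill period: January 18, 2022 + 45 days = March 4, 2022.
From Friday, March 4, 2022, 5 business days (Mar 7, Mar 8, Mar 9, Mar 10, Mar 11, skipping weekends) brings us to Friday, March 11, 2022, which is the date on which the replacement obligation becomes due.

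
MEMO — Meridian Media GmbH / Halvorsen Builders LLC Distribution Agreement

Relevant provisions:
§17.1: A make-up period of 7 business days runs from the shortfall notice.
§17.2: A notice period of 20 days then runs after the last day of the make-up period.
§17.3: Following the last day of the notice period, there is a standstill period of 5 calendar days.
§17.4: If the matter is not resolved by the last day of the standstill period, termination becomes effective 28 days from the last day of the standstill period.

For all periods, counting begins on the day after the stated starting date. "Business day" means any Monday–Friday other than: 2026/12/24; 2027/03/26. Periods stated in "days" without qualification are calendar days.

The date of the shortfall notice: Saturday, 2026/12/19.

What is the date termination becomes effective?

From Saturday, 2026/12/19, 7 business days (Dec 21, Dec 22, Dec 23, Dec 25, Dec 28, Dec 29, Dec 30, skipping weekends and the listed holiday on Dec 24) brings us to Wednesday, 2026/12/30, which is the last day of the make-up period.
Adding 20 calendar days to 2026/12/30 gives 2027/01/19, which is the last day of the notice period.
The last day of the standstill period: 5 calendar days after 2027/01/19 is 2027/01/24.
The date termination becomes effective: 28 calendar days after 2027/01/24 is 2027/02/21.

2027/02/21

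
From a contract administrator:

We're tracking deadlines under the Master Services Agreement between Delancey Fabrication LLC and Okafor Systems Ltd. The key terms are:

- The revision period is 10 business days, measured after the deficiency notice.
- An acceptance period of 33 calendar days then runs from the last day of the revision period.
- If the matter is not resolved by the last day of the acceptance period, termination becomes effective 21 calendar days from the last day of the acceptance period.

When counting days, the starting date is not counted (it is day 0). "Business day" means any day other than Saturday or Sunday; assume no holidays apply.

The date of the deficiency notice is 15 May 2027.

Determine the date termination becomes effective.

The last day of the revision period: 10 business days after Saturday, 15 May 2027, skipping weekends — May 17, May 18, May 19, May 20, May 21, May 24, May 25, May 26, May 27, May 28 — lands on Friday, 28 May 2027.
The last day of the acceptance period: 28 May 2027 + 33 days = 30 June 2027.
The date termination becomes effective: 30 June 2027 + 21 days = 21 July 2027.

21 July 2027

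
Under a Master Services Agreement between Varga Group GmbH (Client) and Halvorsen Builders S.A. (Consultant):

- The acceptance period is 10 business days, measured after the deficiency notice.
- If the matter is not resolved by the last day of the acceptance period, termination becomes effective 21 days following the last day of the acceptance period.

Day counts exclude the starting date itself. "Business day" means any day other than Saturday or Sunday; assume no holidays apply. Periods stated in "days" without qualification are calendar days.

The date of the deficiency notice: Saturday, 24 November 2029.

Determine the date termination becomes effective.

28 December 2029

The last day of the acceptance period: 10 business days after Saturday, 24 November 2029, skipping weekends — Nov 26, Nov 27, Nov 28, Nov 29, Nov 30, Dec 3, Dec 4, Dec 5, Dec 6, Dec 7 — lands on Friday, 7 December 2029.
The date termination becomes effective: 21 calendar days after 7 December 2029 is 28 December 2029.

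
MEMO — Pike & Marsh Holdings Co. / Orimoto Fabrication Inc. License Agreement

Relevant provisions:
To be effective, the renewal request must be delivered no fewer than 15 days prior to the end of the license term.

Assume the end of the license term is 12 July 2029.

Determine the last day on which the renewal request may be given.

12 July 2029 minus 15 days is 27 June 2029.

27 June 2029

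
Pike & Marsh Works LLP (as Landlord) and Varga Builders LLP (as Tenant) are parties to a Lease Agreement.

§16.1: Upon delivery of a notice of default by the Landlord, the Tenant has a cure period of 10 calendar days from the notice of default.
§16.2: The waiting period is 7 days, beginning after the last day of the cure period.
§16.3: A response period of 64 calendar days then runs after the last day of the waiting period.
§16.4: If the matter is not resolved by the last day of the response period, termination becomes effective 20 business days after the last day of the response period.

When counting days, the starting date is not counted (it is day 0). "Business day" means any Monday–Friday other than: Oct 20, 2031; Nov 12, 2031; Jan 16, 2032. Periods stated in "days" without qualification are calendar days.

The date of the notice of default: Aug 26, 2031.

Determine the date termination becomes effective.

Dec 12, 2031

Adding 10 calendar days to Aug 26, 2031 gives Sep 5, 2031, which is the last day of the cure period.
The last day of the waiting period: Sep 5, 2031 + 7 days = Sep 12, 2031.
Adding 64 calendar days to Sep 12, 2031 gives Nov 15, 2031, which is the last day of the response period.
The date termination becomes effective: counting 20 business days from Saturday, Nov 15, 2031 (Nov 17, Nov 18, Nov 19, Nov 20, …, Dec 10, Dec 11, Dec 12, skipping weekends) reaches Friday, Dec 12, 2031.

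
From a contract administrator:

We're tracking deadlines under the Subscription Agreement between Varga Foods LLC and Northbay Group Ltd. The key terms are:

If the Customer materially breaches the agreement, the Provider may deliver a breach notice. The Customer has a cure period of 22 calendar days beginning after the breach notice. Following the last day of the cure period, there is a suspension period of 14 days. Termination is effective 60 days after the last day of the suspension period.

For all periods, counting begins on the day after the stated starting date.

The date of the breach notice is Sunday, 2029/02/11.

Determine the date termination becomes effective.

2029/05/18

Adding 22 calendar days to 2029/02/11 gives 2029/03/05, which is the last day of the cure period.
The last day of the suspension period: 14 calendar days after 2029/03/05 is 2029/03/19.
The date termination becomes effective: 60 calendar days after 2029/03/19 is 2029/05/18.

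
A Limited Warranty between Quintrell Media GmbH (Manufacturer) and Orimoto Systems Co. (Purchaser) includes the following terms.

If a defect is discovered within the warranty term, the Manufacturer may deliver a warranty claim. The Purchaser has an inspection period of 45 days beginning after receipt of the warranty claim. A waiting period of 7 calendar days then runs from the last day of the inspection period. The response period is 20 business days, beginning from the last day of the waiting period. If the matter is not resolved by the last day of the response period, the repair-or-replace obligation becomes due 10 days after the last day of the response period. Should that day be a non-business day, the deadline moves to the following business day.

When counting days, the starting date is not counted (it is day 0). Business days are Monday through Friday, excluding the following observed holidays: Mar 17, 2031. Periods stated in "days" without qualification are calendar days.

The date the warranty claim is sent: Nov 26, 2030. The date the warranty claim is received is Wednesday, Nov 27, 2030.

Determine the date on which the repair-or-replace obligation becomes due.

The last day of the inspection period: 45 calendar days after Nov 27, 2030 is Jan 11, 2031.
The last day of the waiting period: 7 calendar days after Jan 11, 2031 is Jan 18, 2031.
From Saturday, Jan 18, 2031, 20 business days (Jan 20, Jan 21, Jan 22, Jan 23, …, Feb 12, Feb 13, Feb 14, skipping weekends) brings us to Friday, Feb 14, 2031, which is the last day of the response period.
The date on which the repair-or-replace obligation becomes due: Feb 14, 2031 + 10 days = Feb 24, 2031. Feb 24, 2031 is a Monday and is not a listed holiday, so no roll-forward applies.

Feb 24, 2031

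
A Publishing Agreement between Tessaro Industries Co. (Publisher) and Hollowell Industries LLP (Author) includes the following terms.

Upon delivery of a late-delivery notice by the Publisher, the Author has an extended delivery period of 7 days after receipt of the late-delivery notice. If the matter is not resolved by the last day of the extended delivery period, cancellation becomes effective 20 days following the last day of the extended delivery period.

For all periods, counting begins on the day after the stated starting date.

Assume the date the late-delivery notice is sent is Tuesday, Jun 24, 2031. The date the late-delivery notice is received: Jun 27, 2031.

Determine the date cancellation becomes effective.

The last day of the extended delivery period: Jun 27, 2031 + 7 days = Jul 4, 2031.
The date cancellation becomes effective: 20 calendar days after Jul 4, 2031 is Jul 24, 2031.

Jul 24, 2031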